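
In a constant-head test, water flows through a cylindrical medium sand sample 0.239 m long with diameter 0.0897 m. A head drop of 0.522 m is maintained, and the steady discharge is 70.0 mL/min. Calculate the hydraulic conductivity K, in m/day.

7.30

Cross-sectional area A = π·(d/2)² = π × (0.0897/2)² = 0.006319 m².
Convert discharge: 70.0 mL/min = 1.167e-06 m³/s.
Darcy's law rearranged: K = Q·L / (A·Δh) = 1.167e-06 × 0.239 / (0.006319 × 0.522) = 8.453e-05 m/s = 7.303 m/day.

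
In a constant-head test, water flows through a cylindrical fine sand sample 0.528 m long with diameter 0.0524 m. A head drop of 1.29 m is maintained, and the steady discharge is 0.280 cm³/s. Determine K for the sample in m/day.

Cross-sectional area A = π·(d/2)² = π × (0.0524/2)² = 0.002157 m².
Convert discharge: 0.280 cm³/s = 2.800e-07 m³/s.
Darcy's law rearranged: K = Q·L / (A·Δh) = 2.800e-07 × 0.528 / (0.002157 × 1.29) = 5.314e-05 m/s = 4.592 m/day.

4.59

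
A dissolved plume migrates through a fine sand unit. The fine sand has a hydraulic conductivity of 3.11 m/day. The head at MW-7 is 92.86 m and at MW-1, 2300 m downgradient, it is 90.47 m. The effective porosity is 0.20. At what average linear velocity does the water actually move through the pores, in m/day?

Hydraulic gradient i = (92.86 − 90.47) / 2300 = 2.39 / 2300 = 0.001039.
Darcy flux q = K · i = 3.110 × 0.001039 = 0.003232 m/day.
Seepage velocity v = q / n_e = 0.003232 / 0.20 = 0.01616 m/day.

0.0162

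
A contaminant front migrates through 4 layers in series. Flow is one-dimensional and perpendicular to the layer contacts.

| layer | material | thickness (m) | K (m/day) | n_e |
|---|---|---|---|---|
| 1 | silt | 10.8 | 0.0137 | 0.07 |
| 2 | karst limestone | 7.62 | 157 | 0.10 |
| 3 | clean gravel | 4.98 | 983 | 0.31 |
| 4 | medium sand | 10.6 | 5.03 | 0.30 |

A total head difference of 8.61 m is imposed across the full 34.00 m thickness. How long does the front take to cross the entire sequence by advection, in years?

With flow normal to the layers, continuity requires the same specific discharge q through every layer.
Σ(b_i/K_i) = 10.8/0.0137 + 7.62/157 + 4.98/983 + 10.6/5.03 = 790.5 d.
q = Δh / Σ(b_i/K_i) = 8.61 / 790.5 = 0.01089 m/day.
In each layer the seepage velocity is v_i = q/n_i, so the layer transit time is t_i = b_i·n_i / q:
  layer 1 (silt): t_1 = 10.8 × 0.07 / 0.01089 = 69.41 d
  layer 2 (karst limestone): t_2 = 7.62 × 0.10 / 0.01089 = 69.96 d
  layer 3 (clean gravel): t_3 = 4.98 × 0.31 / 0.01089 = 141.7 d
  layer 4 (medium sand): t_4 = 10.6 × 0.30 / 0.01089 = 292.0 d
Total t = Σ t_i = 573.1 days = 1.569 years.

1.57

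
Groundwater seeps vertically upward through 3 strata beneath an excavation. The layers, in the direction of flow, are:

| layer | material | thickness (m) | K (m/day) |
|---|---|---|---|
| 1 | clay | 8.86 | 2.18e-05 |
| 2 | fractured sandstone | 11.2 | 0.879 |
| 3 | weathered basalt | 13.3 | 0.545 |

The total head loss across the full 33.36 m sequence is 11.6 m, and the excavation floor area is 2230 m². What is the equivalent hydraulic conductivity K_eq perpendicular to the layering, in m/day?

8.21e-05

Flow is perpendicular to layering, so the layers act in series and the equivalent K is the thickness-weighted harmonic mean.
Total thickness L = 8.86 + 11.2 + 13.3 = 33.36 m.
Σ(b_i/K_i) = 8.86/2.18e-05 + 11.2/0.879 + 13.3/0.545 = 4.065e+05 d.
K_eq = L / Σ(b_i/K_i) = 33.36 / 4.065e+05 = 8.207e-05 m/day.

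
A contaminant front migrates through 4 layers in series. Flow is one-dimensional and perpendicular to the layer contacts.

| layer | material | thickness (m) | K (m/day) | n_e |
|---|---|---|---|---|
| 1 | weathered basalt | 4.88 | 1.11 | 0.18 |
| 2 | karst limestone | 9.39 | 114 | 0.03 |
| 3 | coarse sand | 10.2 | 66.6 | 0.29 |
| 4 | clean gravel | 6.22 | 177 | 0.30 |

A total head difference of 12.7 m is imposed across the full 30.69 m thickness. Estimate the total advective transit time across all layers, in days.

2.20

With flow normal to the layers, continuity requires the same specific discharge q through every layer.
Σ(b_i/K_i) = 4.88/1.11 + 9.39/114 + 10.2/66.6 + 6.22/177 = 4.667 d.
q = Δh / Σ(b_i/K_i) = 12.7 / 4.667 = 2.721 m/day.
In each layer the seepage velocity is v_i = q/n_i, so the layer transit time is t_i = b_i·n_i / q:
  layer 1 (weathered basalt): t_1 = 4.88 × 0.18 / 2.721 = 0.3228 d
  layer 2 (karst limestone): t_2 = 9.39 × 0.03 / 2.721 = 0.1035 d
  layer 3 (coarse sand): t_3 = 10.2 × 0.29 / 2.721 = 1.087 d
  layer 4 (clean gravel): t_4 = 6.22 × 0.30 / 2.721 = 0.6857 d
Total t = Σ t_i = 2.199 days.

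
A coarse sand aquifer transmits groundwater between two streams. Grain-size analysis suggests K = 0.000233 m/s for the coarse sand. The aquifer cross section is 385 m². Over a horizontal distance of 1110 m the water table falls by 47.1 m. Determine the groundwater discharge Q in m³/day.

Convert K: 0.000233 m/s × 86400 = 20.13 m/day.
Hydraulic gradient i = Δh / L = 47.1 / 1110 = 0.04243.
Darcy's law: Q = K · A · i = 20.13 × 385.0 × 0.04243 = 328.9 m³/day.

329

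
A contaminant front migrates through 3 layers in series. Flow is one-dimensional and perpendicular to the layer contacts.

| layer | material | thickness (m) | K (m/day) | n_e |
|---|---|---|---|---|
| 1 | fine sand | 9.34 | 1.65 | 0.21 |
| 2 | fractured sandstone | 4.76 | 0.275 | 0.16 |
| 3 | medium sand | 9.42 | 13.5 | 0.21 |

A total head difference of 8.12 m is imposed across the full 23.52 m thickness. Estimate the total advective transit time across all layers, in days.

13.7

With flow normal to the layers, continuity requires the same specific discharge q through every layer.
Σ(b_i/K_i) = 9.34/1.65 + 4.76/0.275 + 9.42/13.5 = 23.67 d.
q = Δh / Σ(b_i/K_i) = 8.12 / 23.67 = 0.3431 m/day.
In each layer the seepage velocity is v_i = q/n_i, so the layer transit time is t_i = b_i·n_i / q:
  layer 1 (fine sand): t_1 = 9.34 × 0.21 / 0.3431 = 5.717 d
  layer 2 (fractured sandstone): t_2 = 4.76 × 0.16 / 0.3431 = 2.220 d
  layer 3 (medium sand): t_3 = 9.42 × 0.21 / 0.3431 = 5.766 d
Total t = Σ t_i = 13.70 days.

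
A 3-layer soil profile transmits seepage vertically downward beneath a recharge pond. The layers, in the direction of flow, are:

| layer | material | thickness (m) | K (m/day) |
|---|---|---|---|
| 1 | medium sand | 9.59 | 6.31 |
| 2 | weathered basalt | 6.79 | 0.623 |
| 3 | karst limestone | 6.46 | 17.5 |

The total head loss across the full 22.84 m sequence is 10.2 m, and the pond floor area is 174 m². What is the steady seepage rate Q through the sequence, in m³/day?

Flow is perpendicular to layering, so the layers act in series and the equivalent K is the thickness-weighted harmonic mean.
Total thickness L = 9.59 + 6.79 + 6.46 = 22.84 m.
Σ(b_i/K_i) = 9.59/6.31 + 6.79/0.623 + 6.46/17.5 = 12.79 d.
K_eq = L / Σ(b_i/K_i) = 22.84 / 12.79 = 1.786 m/day.
Q = K_eq · A · (Δh/L) = 1.786 × 174 × (10.2/22.84) = 138.8 m³/day.

139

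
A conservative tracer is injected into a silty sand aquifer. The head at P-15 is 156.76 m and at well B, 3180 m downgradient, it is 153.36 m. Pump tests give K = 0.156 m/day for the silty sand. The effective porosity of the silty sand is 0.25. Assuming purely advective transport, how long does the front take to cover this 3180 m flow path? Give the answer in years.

13000

Hydraulic gradient i = (156.76 − 153.36) / 3180 = 3.4 / 3180 = 0.001069.
Darcy flux q = K · i = 0.1560 × 0.001069 = 0.0001668 m/day.
Seepage velocity v = q / n_e = 0.0001668 / 0.25 = 0.0006672 m/day.
Travel time t = L / v = 3180 / 0.0006672 = 4.766e+06 days = 13050 years.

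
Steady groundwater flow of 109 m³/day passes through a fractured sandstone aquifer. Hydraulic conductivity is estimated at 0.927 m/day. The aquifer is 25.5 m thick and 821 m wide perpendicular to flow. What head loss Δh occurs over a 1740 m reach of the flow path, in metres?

9.77

Cross-sectional area A = 821 × 25.5 = 20936 m².
From Q = K·A·i, i = Q / (K·A) = 109 / (0.9270 × 20936) = 0.005616.
Head loss Δh = i · L = 0.005616 × 1740 = 9.773 m.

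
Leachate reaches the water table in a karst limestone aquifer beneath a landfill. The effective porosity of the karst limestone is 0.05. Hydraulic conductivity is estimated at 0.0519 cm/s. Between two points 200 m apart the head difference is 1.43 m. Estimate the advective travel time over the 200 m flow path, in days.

Convert K: 0.0519 cm/s × 864 = 44.84 m/day.
Hydraulic gradient i = Δh / L = 1.43 / 200 = 0.007150.
Darcy flux q = K · i = 44.84 × 0.007150 = 0.3206 m/day.
Seepage velocity v = q / n_e = 0.3206 / 0.05 = 6.412 m/day.
Travel time t = L / v = 200 / 6.412 = 31.19 days.

31.2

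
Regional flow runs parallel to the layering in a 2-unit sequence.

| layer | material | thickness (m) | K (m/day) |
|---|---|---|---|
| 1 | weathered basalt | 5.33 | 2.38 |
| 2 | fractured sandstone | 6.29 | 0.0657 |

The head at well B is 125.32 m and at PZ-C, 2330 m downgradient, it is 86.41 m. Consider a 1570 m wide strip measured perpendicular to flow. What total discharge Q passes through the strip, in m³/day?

343

Flow is parallel to layering, so each bed carries its own Darcy discharge and the transmissivities add.
Σ(K_i·b_i) = 2.38×5.33 + 0.0657×6.29 = 13.10 m²/day.
Hydraulic gradient i = (125.32 − 86.41) / 2330 = 38.91 / 2330 = 0.01670.
Q = Σ(K_i·b_i) · W · i = 13.10 × 1570 × 0.01670 = 343.4 m³/day.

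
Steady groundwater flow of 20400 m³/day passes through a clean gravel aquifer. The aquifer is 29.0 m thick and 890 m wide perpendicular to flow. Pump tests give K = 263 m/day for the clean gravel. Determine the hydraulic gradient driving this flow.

0.00301

Cross-sectional area A = 890 × 29.0 = 25810 m².
From Q = K·A·i, i = Q / (K·A) = 20400 / (263.0 × 25810) = 0.003005.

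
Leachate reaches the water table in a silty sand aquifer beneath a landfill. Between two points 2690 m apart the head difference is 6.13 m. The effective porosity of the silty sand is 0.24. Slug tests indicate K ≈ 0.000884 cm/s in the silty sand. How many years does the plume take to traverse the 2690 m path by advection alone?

1020

Convert K: 0.000884 cm/s × 864 = 0.7638 m/day.
Hydraulic gradient i = Δh / L = 6.13 / 2690 = 0.002279.
Darcy flux q = K · i = 0.7638 × 0.002279 = 0.001741 m/day.
Seepage velocity v = q / n_e = 0.001741 / 0.24 = 0.007252 m/day.
Travel time t = L / v = 2690 / 0.007252 = 3.709e+05 days = 1016 years.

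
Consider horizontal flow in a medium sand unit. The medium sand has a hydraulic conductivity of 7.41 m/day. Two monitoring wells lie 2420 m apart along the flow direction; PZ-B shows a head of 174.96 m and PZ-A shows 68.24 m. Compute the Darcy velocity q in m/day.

Hydraulic gradient i = (174.96 − 68.24) / 2420 = 106.72 / 2420 = 0.04410.
Specific discharge q = K · i = 7.410 × 0.04410 = 0.3268 m/day.

0.327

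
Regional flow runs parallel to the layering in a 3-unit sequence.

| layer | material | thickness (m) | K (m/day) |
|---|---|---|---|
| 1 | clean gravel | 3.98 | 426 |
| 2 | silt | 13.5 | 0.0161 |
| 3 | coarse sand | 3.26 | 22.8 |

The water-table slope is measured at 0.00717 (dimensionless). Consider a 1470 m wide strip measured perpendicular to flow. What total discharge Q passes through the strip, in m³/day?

Flow is parallel to layering, so each bed carries its own Darcy discharge and the transmissivities add.
Σ(K_i·b_i) = 426×3.98 + 0.0161×13.5 + 22.8×3.26 = 1770 m²/day.
Hydraulic gradient i = 0.00717.
Q = Σ(K_i·b_i) · W · i = 1770 × 1470 × 0.007170 = 18656 m³/day.

18700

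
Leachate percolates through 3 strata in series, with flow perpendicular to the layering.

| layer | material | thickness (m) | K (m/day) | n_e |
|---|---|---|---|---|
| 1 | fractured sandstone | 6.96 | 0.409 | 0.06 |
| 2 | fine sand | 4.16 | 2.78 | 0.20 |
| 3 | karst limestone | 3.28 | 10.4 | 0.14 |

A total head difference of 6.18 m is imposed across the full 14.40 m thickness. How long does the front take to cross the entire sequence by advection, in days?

5.21

With flow normal to the layers, continuity requires the same specific discharge q through every layer.
Σ(b_i/K_i) = 6.96/0.409 + 4.16/2.78 + 3.28/10.4 = 18.83 d.
q = Δh / Σ(b_i/K_i) = 6.18 / 18.83 = 0.3282 m/day.
In each layer the seepage velocity is v_i = q/n_i, so the layer transit time is t_i = b_i·n_i / q:
  layer 1 (fractured sandstone): t_1 = 6.96 × 0.06 / 0.3282 = 1.272 d
  layer 2 (fine sand): t_2 = 4.16 × 0.20 / 0.3282 = 2.535 d
  layer 3 (karst limestone): t_3 = 3.28 × 0.14 / 0.3282 = 1.399 d
Total t = Σ t_i = 5.206 days.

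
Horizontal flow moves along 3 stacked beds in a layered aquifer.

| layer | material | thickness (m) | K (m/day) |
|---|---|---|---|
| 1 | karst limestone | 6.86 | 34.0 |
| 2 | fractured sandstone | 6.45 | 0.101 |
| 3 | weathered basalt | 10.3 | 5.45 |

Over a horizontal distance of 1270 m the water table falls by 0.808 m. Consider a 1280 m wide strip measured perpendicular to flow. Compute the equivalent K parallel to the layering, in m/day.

Flow is parallel to layering, so each bed carries its own Darcy discharge and the transmissivities add.
Σ(K_i·b_i) = 34.0×6.86 + 0.101×6.45 + 5.45×10.3 = 290.0 m²/day.
Total thickness b = 23.61 m, so K_eq = Σ(K_i·b_i)/b = 12.28 m/day.

12.3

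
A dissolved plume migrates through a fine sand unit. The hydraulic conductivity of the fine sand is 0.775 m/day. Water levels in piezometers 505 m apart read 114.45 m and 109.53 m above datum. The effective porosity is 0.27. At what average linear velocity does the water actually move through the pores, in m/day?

0.0280

Hydraulic gradient i = (114.45 − 109.53) / 505 = 4.92 / 505 = 0.009743.
Darcy flux q = K · i = 0.7750 × 0.009743 = 0.007550 m/day.
Seepage velocity v = q / n_e = 0.007550 / 0.27 = 0.02796 m/day.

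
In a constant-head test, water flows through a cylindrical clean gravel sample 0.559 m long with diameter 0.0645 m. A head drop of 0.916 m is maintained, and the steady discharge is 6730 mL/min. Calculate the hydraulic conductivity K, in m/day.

1810

Cross-sectional area A = π·(d/2)² = π × (0.0645/2)² = 0.003267 m².
Convert discharge: 6730 mL/min = 0.0001122 m³/s.
Darcy's law rearranged: K = Q·L / (A·Δh) = 0.0001122 × 0.559 / (0.003267 × 0.916) = 0.02095 m/s = 1810 m/day.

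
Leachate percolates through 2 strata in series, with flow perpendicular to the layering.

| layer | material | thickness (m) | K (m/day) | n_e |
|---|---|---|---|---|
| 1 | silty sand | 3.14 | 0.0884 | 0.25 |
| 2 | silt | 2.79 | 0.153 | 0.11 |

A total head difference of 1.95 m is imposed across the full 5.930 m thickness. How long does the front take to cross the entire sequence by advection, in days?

30.1

With flow normal to the layers, continuity requires the same specific discharge q through every layer.
Σ(b_i/K_i) = 3.14/0.0884 + 2.79/0.153 = 53.76 d.
q = Δh / Σ(b_i/K_i) = 1.95 / 53.76 = 0.03628 m/day.
In each layer the seepage velocity is v_i = q/n_i, so the layer transit time is t_i = b_i·n_i / q:
  layer 1 (silty sand): t_1 = 3.14 × 0.25 / 0.03628 = 21.64 d
  layer 2 (silt): t_2 = 2.79 × 0.11 / 0.03628 = 8.460 d
Total t = Σ t_i = 30.10 days.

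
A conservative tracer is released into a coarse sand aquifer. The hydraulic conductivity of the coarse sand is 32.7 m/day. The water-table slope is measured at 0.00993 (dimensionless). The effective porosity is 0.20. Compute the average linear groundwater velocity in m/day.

1.62

Hydraulic gradient i = 0.00993.
Darcy flux q = K · i = 32.70 × 0.009930 = 0.3247 m/day.
Seepage velocity v = q / n_e = 0.3247 / 0.20 = 1.624 m/day.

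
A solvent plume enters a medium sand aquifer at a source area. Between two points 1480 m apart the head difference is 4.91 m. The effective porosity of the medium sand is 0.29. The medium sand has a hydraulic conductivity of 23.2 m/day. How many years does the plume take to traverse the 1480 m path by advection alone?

15.3

Hydraulic gradient i = Δh / L = 4.91 / 1480 = 0.003318.
Darcy flux q = K · i = 23.20 × 0.003318 = 0.07697 m/day.
Seepage velocity v = q / n_e = 0.07697 / 0.29 = 0.2654 m/day.
Travel time t = L / v = 1480 / 0.2654 = 5576 days = 15.27 years.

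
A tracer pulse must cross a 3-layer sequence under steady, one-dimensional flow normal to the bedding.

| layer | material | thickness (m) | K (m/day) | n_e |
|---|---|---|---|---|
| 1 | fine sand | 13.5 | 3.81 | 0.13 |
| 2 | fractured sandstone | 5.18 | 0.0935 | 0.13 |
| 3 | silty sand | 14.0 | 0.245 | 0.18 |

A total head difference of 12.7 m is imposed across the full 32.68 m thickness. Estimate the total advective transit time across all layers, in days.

45.2

With flow normal to the layers, continuity requires the same specific discharge q through every layer.
Σ(b_i/K_i) = 13.5/3.81 + 5.18/0.0935 + 14.0/0.245 = 116.1 d.
q = Δh / Σ(b_i/K_i) = 12.7 / 116.1 = 0.1094 m/day.
In each layer the seepage velocity is v_i = q/n_i, so the layer transit time is t_i = b_i·n_i / q:
  layer 1 (fine sand): t_1 = 13.5 × 0.13 / 0.1094 = 16.04 d
  layer 2 (fractured sandstone): t_2 = 5.18 × 0.13 / 0.1094 = 6.155 d
  layer 3 (silty sand): t_3 = 14.0 × 0.18 / 0.1094 = 23.03 d
Total t = Σ t_i = 45.23 days.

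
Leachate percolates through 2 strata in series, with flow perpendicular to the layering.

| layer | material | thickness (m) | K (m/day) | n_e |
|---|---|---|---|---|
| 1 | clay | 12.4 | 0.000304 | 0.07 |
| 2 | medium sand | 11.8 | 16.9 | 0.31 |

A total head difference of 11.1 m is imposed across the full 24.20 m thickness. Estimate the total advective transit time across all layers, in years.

With flow normal to the layers, continuity requires the same specific discharge q through every layer.
Σ(b_i/K_i) = 12.4/0.000304 + 11.8/16.9 = 40790 d.
q = Δh / Σ(b_i/K_i) = 11.1 / 40790 = 0.0002721 m/day.
In each layer the seepage velocity is v_i = q/n_i, so the layer transit time is t_i = b_i·n_i / q:
  layer 1 (clay): t_1 = 12.4 × 0.07 / 0.0002721 = 3190 d
  layer 2 (medium sand): t_2 = 11.8 × 0.31 / 0.0002721 = 13442 d
Total t = Σ t_i = 16632 days = 45.54 years.

45.5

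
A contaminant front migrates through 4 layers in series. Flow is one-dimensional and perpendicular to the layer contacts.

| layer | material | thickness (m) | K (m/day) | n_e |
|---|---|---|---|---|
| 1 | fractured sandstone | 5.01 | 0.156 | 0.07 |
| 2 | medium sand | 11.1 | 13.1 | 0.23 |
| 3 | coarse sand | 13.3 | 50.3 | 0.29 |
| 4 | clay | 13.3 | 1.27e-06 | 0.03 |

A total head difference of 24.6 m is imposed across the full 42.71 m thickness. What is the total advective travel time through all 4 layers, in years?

8340

With flow normal to the layers, continuity requires the same specific discharge q through every layer.
Σ(b_i/K_i) = 5.01/0.156 + 11.1/13.1 + 13.3/50.3 + 13.3/1.27e-06 = 1.047e+07 d.
q = Δh / Σ(b_i/K_i) = 24.6 / 1.047e+07 = 2.349e-06 m/day.
In each layer the seepage velocity is v_i = q/n_i, so the layer transit time is t_i = b_i·n_i / q:
  layer 1 (fractured sandstone): t_1 = 5.01 × 0.07 / 2.349e-06 = 1.493e+05 d
  layer 2 (medium sand): t_2 = 11.1 × 0.23 / 2.349e-06 = 1.087e+06 d
  layer 3 (coarse sand): t_3 = 13.3 × 0.29 / 2.349e-06 = 1.642e+06 d
  layer 4 (clay): t_4 = 13.3 × 0.03 / 2.349e-06 = 1.699e+05 d
Total t = Σ t_i = 3.048e+06 days = 8345 years.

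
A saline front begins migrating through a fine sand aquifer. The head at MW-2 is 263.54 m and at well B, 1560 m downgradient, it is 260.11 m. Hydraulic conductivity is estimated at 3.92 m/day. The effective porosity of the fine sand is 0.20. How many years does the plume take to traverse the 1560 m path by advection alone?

99.1

Hydraulic gradient i = (263.54 − 260.11) / 1560 = 3.43 / 1560 = 0.002199.
Darcy flux q = K · i = 3.920 × 0.002199 = 0.008619 m/day.
Seepage velocity v = q / n_e = 0.008619 / 0.20 = 0.04309 m/day.
Travel time t = L / v = 1560 / 0.04309 = 36199 days = 99.11 years.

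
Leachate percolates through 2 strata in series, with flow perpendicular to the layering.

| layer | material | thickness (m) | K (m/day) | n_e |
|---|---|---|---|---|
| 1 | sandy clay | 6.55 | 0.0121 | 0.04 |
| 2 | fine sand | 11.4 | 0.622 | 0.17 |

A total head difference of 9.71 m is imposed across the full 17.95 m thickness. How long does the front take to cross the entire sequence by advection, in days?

127

With flow normal to the layers, continuity requires the same specific discharge q through every layer.
Σ(b_i/K_i) = 6.55/0.0121 + 11.4/0.622 = 559.7 d.
q = Δh / Σ(b_i/K_i) = 9.71 / 559.7 = 0.01735 m/day.
In each layer the seepage velocity is v_i = q/n_i, so the layer transit time is t_i = b_i·n_i / q:
  layer 1 (sandy clay): t_1 = 6.55 × 0.04 / 0.01735 = 15.10 d
  layer 2 (fine sand): t_2 = 11.4 × 0.17 / 0.01735 = 111.7 d
Total t = Σ t_i = 126.8 days.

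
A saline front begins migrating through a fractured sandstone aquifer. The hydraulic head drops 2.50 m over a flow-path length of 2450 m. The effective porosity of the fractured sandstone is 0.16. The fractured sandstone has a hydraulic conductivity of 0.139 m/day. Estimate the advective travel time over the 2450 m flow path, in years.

7570

Hydraulic gradient i = Δh / L = 2.50 / 2450 = 0.001020.
Darcy flux q = K · i = 0.1390 × 0.001020 = 0.0001418 m/day.
Seepage velocity v = q / n_e = 0.0001418 / 0.16 = 0.0008865 m/day.
Travel time t = L / v = 2450 / 0.0008865 = 2.764e+06 days = 7567 years.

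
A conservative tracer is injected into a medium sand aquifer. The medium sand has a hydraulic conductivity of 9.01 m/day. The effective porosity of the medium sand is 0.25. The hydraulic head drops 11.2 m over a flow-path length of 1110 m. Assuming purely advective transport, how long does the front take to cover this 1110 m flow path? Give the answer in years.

8.36

Hydraulic gradient i = Δh / L = 11.2 / 1110 = 0.01009.
Darcy flux q = K · i = 9.010 × 0.01009 = 0.09091 m/day.
Seepage velocity v = q / n_e = 0.09091 / 0.25 = 0.3636 m/day.
Travel time t = L / v = 1110 / 0.3636 = 3052 days = 8.357 years.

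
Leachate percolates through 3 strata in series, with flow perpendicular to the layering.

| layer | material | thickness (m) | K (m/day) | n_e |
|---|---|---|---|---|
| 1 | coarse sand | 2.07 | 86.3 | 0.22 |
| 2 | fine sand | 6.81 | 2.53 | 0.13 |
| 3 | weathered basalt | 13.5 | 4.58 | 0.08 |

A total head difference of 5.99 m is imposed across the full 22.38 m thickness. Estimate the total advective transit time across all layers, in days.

2.29

With flow normal to the layers, continuity requires the same specific discharge q through every layer.
Σ(b_i/K_i) = 2.07/86.3 + 6.81/2.53 + 13.5/4.58 = 5.663 d.
q = Δh / Σ(b_i/K_i) = 5.99 / 5.663 = 1.058 m/day.
In each layer the seepage velocity is v_i = q/n_i, so the layer transit time is t_i = b_i·n_i / q:
  layer 1 (coarse sand): t_1 = 2.07 × 0.22 / 1.058 = 0.4306 d
  layer 2 (fine sand): t_2 = 6.81 × 0.13 / 1.058 = 0.8370 d
  layer 3 (weathered basalt): t_3 = 13.5 × 0.08 / 1.058 = 1.021 d
Total t = Σ t_i = 2.289 days.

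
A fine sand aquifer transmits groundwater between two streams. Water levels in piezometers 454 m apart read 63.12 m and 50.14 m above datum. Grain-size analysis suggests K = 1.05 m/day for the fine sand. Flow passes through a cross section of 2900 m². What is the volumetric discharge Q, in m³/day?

Hydraulic gradient i = (63.12 − 50.14) / 454 = 12.98 / 454 = 0.02859.
Darcy's law: Q = K · A · i = 1.050 × 2900 × 0.02859 = 87.06 m³/day.

87.1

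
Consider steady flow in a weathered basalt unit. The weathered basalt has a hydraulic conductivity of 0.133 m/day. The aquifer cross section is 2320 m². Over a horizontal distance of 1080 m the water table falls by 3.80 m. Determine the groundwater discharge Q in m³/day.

Hydraulic gradient i = Δh / L = 3.80 / 1080 = 0.003519.
Darcy's law: Q = K · A · i = 0.1330 × 2320 × 0.003519 = 1.086 m³/day.

1.09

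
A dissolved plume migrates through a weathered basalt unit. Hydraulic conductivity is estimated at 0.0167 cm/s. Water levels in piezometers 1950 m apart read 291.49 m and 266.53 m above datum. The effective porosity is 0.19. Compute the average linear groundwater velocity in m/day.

0.972

Convert K: 0.0167 cm/s × 864 = 14.43 m/day.
Hydraulic gradient i = (291.49 − 266.53) / 1950 = 24.96 / 1950 = 0.01280.
Darcy flux q = K · i = 14.43 × 0.01280 = 0.1847 m/day.
Seepage velocity v = q / n_e = 0.1847 / 0.19 = 0.9720 m/day.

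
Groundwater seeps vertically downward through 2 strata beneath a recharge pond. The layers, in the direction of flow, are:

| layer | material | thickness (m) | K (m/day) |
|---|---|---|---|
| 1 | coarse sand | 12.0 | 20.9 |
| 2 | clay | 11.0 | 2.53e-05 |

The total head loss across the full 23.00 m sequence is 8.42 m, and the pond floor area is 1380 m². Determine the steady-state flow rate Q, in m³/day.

0.0267

Flow is perpendicular to layering, so the layers act in series and the equivalent K is the thickness-weighted harmonic mean.
Total thickness L = 12.0 + 11.0 = 23.00 m.
Σ(b_i/K_i) = 12.0/20.9 + 11.0/2.53e-05 = 4.348e+05 d.
K_eq = L / Σ(b_i/K_i) = 23.00 / 4.348e+05 = 5.290e-05 m/day.
Q = K_eq · A · (Δh/L) = 5.290e-05 × 1380 × (8.42/23.00) = 0.02673 m³/day.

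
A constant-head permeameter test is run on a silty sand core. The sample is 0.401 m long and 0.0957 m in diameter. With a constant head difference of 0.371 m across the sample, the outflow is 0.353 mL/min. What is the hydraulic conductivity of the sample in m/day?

Cross-sectional area A = π·(d/2)² = π × (0.0957/2)² = 0.007193 m².
Convert discharge: 0.353 mL/min = 5.883e-09 m³/s.
Darcy's law rearranged: K = Q·L / (A·Δh) = 5.883e-09 × 0.401 / (0.007193 × 0.371) = 8.841e-07 m/s = 0.07638 m/day.

0.0764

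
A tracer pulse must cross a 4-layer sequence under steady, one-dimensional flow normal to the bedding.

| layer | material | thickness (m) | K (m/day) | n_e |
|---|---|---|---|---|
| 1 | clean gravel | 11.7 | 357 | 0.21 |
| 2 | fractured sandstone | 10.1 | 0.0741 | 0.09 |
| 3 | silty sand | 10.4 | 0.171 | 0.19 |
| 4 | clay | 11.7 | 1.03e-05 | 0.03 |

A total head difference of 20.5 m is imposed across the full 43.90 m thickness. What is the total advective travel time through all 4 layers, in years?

864

With flow normal to the layers, continuity requires the same specific discharge q through every layer.
Σ(b_i/K_i) = 11.7/357 + 10.1/0.0741 + 10.4/0.171 + 11.7/1.03e-05 = 1.136e+06 d.
q = Δh / Σ(b_i/K_i) = 20.5 / 1.136e+06 = 1.804e-05 m/day.
In each layer the seepage velocity is v_i = q/n_i, so the layer transit time is t_i = b_i·n_i / q:
  layer 1 (clean gravel): t_1 = 11.7 × 0.21 / 1.804e-05 = 1.362e+05 d
  layer 2 (fractured sandstone): t_2 = 10.1 × 0.09 / 1.804e-05 = 50377 d
  layer 3 (silty sand): t_3 = 10.4 × 0.19 / 1.804e-05 = 1.095e+05 d
  layer 4 (clay): t_4 = 11.7 × 0.03 / 1.804e-05 = 19453 d
Total t = Σ t_i = 3.155e+05 days = 863.8 years.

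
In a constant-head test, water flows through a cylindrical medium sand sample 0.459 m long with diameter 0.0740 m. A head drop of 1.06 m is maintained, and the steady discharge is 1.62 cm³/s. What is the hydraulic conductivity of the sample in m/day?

Cross-sectional area A = π·(d/2)² = π × (0.0740/2)² = 0.004301 m².
Convert discharge: 1.62 cm³/s = 1.620e-06 m³/s.
Darcy's law rearranged: K = Q·L / (A·Δh) = 1.620e-06 × 0.459 / (0.004301 × 1.06) = 0.0001631 m/s = 14.09 m/day.

14.1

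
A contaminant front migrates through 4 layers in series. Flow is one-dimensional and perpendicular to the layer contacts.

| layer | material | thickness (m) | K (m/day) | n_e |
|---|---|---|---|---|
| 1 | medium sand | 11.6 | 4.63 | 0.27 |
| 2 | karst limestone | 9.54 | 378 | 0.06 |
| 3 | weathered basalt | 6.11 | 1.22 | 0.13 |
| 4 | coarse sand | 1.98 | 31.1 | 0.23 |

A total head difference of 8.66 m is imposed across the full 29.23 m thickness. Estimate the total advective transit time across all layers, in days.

4.35

With flow normal to the layers, continuity requires the same specific discharge q through every layer.
Σ(b_i/K_i) = 11.6/4.63 + 9.54/378 + 6.11/1.22 + 1.98/31.1 = 7.602 d.
q = Δh / Σ(b_i/K_i) = 8.66 / 7.602 = 1.139 m/day.
In each layer the seepage velocity is v_i = q/n_i, so the layer transit time is t_i = b_i·n_i / q:
  layer 1 (medium sand): t_1 = 11.6 × 0.27 / 1.139 = 2.750 d
  layer 2 (karst limestone): t_2 = 9.54 × 0.06 / 1.139 = 0.5025 d
  layer 3 (weathered basalt): t_3 = 6.11 × 0.13 / 1.139 = 0.6973 d
  layer 4 (coarse sand): t_4 = 1.98 × 0.23 / 1.139 = 0.3998 d
Total t = Σ t_i = 4.349 days.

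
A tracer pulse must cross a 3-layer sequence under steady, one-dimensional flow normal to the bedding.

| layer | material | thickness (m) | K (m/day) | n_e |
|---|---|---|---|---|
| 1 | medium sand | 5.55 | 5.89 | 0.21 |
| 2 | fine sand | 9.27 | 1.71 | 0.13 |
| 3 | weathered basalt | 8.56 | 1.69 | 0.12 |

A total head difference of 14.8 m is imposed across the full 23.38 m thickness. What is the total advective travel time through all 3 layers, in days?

2.62

With flow normal to the layers, continuity requires the same specific discharge q through every layer.
Σ(b_i/K_i) = 5.55/5.89 + 9.27/1.71 + 8.56/1.69 = 11.43 d.
q = Δh / Σ(b_i/K_i) = 14.8 / 11.43 = 1.295 m/day.
In each layer the seepage velocity is v_i = q/n_i, so the layer transit time is t_i = b_i·n_i / q:
  layer 1 (medium sand): t_1 = 5.55 × 0.21 / 1.295 = 0.9000 d
  layer 2 (fine sand): t_2 = 9.27 × 0.13 / 1.295 = 0.9306 d
  layer 3 (weathered basalt): t_3 = 8.56 × 0.12 / 1.295 = 0.7932 d
Total t = Σ t_i = 2.624 days.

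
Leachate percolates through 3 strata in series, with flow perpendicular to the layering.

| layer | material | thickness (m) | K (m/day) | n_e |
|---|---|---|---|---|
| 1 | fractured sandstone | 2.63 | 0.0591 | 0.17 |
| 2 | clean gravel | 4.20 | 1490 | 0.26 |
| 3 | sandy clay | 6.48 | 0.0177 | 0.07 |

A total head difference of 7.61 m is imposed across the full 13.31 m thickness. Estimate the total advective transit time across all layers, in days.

108

With flow normal to the layers, continuity requires the same specific discharge q through every layer.
Σ(b_i/K_i) = 2.63/0.0591 + 4.20/1490 + 6.48/0.0177 = 410.6 d.
q = Δh / Σ(b_i/K_i) = 7.61 / 410.6 = 0.01853 m/day.
In each layer the seepage velocity is v_i = q/n_i, so the layer transit time is t_i = b_i·n_i / q:
  layer 1 (fractured sandstone): t_1 = 2.63 × 0.17 / 0.01853 = 24.12 d
  layer 2 (clean gravel): t_2 = 4.20 × 0.26 / 0.01853 = 58.92 d
  layer 3 (sandy clay): t_3 = 6.48 × 0.07 / 0.01853 = 24.47 d
Total t = Σ t_i = 107.5 days.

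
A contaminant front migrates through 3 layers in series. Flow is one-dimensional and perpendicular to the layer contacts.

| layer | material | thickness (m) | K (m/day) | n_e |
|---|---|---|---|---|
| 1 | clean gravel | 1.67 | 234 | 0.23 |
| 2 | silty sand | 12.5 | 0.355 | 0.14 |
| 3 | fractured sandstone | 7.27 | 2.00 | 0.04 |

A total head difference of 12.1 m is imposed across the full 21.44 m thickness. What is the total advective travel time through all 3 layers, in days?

With flow normal to the layers, continuity requires the same specific discharge q through every layer.
Σ(b_i/K_i) = 1.67/234 + 12.5/0.355 + 7.27/2.00 = 38.85 d.
q = Δh / Σ(b_i/K_i) = 12.1 / 38.85 = 0.3114 m/day.
In each layer the seepage velocity is v_i = q/n_i, so the layer transit time is t_i = b_i·n_i / q:
  layer 1 (clean gravel): t_1 = 1.67 × 0.23 / 0.3114 = 1.233 d
  layer 2 (silty sand): t_2 = 12.5 × 0.14 / 0.3114 = 5.619 d
  layer 3 (fractured sandstone): t_3 = 7.27 × 0.04 / 0.3114 = 0.9338 d
Total t = Σ t_i = 7.786 days.

7.79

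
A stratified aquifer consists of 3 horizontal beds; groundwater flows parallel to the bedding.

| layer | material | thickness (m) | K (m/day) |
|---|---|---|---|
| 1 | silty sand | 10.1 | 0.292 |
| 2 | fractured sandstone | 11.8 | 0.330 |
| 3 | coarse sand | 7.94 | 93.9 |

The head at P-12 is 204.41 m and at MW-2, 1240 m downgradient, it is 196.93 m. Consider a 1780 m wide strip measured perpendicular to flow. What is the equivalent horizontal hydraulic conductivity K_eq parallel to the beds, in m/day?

Flow is parallel to layering, so each bed carries its own Darcy discharge and the transmissivities add.
Σ(K_i·b_i) = 0.292×10.1 + 0.330×11.8 + 93.9×7.94 = 752.4 m²/day.
Total thickness b = 29.84 m, so K_eq = Σ(K_i·b_i)/b = 25.21 m/day.

25.2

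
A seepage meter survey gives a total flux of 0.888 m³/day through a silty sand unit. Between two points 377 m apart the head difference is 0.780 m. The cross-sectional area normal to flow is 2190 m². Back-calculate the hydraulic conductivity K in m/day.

0.196

Hydraulic gradient i = Δh / L = 0.780 / 377 = 0.002069.
From Q = K·A·i, K = Q / (A·i) = 0.888 / (2190 × 0.002069) = 0.1960 m/day.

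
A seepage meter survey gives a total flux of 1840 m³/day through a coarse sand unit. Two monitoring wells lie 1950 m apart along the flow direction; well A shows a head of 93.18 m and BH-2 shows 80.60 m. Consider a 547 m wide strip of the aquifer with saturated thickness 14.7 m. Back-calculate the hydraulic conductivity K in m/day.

35.5

Cross-sectional area A = 547 × 14.7 = 8041 m².
Hydraulic gradient i = (93.18 − 80.60) / 1950 = 12.58 / 1950 = 0.006451.
From Q = K·A·i, K = Q / (A·i) = 1840 / (8041 × 0.006451) = 35.47 m/day.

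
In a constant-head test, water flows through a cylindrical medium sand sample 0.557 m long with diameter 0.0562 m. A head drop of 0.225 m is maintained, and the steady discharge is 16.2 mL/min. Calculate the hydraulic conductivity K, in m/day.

23.3

Cross-sectional area A = π·(d/2)² = π × (0.0562/2)² = 0.002481 m².
Convert discharge: 16.2 mL/min = 2.700e-07 m³/s.
Darcy's law rearranged: K = Q·L / (A·Δh) = 2.700e-07 × 0.557 / (0.002481 × 0.225) = 0.0002694 m/s = 23.28 m/day.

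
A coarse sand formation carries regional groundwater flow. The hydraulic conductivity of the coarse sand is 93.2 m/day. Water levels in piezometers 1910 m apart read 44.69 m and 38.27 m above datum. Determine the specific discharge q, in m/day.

Hydraulic gradient i = (44.69 − 38.27) / 1910 = 6.42 / 1910 = 0.003361.
Specific discharge q = K · i = 93.20 × 0.003361 = 0.3133 m/day.

0.313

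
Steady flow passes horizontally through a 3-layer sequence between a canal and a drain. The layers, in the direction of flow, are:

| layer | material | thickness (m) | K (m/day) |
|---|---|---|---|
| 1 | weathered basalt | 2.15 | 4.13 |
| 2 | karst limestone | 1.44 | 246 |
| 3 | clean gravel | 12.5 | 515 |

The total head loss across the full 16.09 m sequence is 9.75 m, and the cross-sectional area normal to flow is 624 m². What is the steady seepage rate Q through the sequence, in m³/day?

11000

Flow is perpendicular to layering, so the layers act in series and the equivalent K is the thickness-weighted harmonic mean.
Total thickness L = 2.15 + 1.44 + 12.5 = 16.09 m.
Σ(b_i/K_i) = 2.15/4.13 + 1.44/246 + 12.5/515 = 0.5507 d.
K_eq = L / Σ(b_i/K_i) = 16.09 / 0.5507 = 29.22 m/day.
Q = K_eq · A · (Δh/L) = 29.22 × 624 × (9.75/16.09) = 11048 m³/day.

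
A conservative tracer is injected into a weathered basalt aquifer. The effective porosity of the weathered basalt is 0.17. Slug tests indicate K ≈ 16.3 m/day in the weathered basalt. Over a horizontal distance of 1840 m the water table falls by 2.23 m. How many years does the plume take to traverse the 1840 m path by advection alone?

43.4

Hydraulic gradient i = Δh / L = 2.23 / 1840 = 0.001212.
Darcy flux q = K · i = 16.30 × 0.001212 = 0.01975 m/day.
Seepage velocity v = q / n_e = 0.01975 / 0.17 = 0.1162 m/day.
Travel time t = L / v = 1840 / 0.1162 = 15834 days = 43.35 years.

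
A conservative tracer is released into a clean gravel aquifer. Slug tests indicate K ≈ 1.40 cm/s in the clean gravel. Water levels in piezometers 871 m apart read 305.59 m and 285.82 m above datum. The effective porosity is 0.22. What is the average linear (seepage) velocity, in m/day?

125

Convert K: 1.40 cm/s × 864 = 1210 m/day.
Hydraulic gradient i = (305.59 − 285.82) / 871 = 19.77 / 871 = 0.02270.
Darcy flux q = K · i = 1210 × 0.02270 = 27.46 m/day.
Seepage velocity v = q / n_e = 27.46 / 0.22 = 124.8 m/day.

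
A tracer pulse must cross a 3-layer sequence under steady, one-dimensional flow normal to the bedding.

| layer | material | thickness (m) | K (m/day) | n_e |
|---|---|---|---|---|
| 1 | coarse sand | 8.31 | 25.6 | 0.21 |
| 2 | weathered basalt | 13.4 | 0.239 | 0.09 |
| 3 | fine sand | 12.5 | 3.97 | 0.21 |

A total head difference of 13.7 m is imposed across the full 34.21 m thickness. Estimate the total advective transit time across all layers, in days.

With flow normal to the layers, continuity requires the same specific discharge q through every layer.
Σ(b_i/K_i) = 8.31/25.6 + 13.4/0.239 + 12.5/3.97 = 59.54 d.
q = Δh / Σ(b_i/K_i) = 13.7 / 59.54 = 0.2301 m/day.
In each layer the seepage velocity is v_i = q/n_i, so the layer transit time is t_i = b_i·n_i / q:
  layer 1 (coarse sand): t_1 = 8.31 × 0.21 / 0.2301 = 7.584 d
  layer 2 (weathered basalt): t_2 = 13.4 × 0.09 / 0.2301 = 5.241 d
  layer 3 (fine sand): t_3 = 12.5 × 0.21 / 0.2301 = 11.41 d
Total t = Σ t_i = 24.23 days.

24.2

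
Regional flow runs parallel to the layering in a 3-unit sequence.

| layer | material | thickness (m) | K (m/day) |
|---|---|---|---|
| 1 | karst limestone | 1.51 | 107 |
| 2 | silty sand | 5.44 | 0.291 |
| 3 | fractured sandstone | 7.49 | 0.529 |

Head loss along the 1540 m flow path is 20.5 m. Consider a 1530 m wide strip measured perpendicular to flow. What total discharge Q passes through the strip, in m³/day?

3400

Flow is parallel to layering, so each bed carries its own Darcy discharge and the transmissivities add.
Σ(K_i·b_i) = 107×1.51 + 0.291×5.44 + 0.529×7.49 = 167.1 m²/day.
Hydraulic gradient i = Δh / L = 20.5 / 1540 = 0.01331.
Q = Σ(K_i·b_i) · W · i = 167.1 × 1530 × 0.01331 = 3404 m³/day.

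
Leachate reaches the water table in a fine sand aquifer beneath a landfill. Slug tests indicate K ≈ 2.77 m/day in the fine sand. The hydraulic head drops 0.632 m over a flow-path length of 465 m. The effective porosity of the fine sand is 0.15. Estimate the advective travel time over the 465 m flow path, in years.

50.7

Hydraulic gradient i = Δh / L = 0.632 / 465 = 0.001359.
Darcy flux q = K · i = 2.770 × 0.001359 = 0.003765 m/day.
Seepage velocity v = q / n_e = 0.003765 / 0.15 = 0.02510 m/day.
Travel time t = L / v = 465 / 0.02510 = 18527 days = 50.72 years.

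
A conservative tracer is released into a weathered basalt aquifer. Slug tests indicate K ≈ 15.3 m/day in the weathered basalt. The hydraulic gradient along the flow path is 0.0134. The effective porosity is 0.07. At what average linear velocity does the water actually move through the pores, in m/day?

Hydraulic gradient i = 0.0134.
Darcy flux q = K · i = 15.30 × 0.01340 = 0.2050 m/day.
Seepage velocity v = q / n_e = 0.2050 / 0.07 = 2.929 m/day.

2.93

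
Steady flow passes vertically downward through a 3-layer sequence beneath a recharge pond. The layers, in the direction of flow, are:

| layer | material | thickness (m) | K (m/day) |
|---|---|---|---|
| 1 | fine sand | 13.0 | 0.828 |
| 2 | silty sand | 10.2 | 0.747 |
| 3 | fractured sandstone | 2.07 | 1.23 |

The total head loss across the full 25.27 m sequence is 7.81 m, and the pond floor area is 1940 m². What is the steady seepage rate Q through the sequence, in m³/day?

Flow is perpendicular to layering, so the layers act in series and the equivalent K is the thickness-weighted harmonic mean.
Total thickness L = 13.0 + 10.2 + 2.07 = 25.27 m.
Σ(b_i/K_i) = 13.0/0.828 + 10.2/0.747 + 2.07/1.23 = 31.04 d.
K_eq = L / Σ(b_i/K_i) = 25.27 / 31.04 = 0.8142 m/day.
Q = K_eq · A · (Δh/L) = 0.8142 × 1940 × (7.81/25.27) = 488.2 m³/day.

488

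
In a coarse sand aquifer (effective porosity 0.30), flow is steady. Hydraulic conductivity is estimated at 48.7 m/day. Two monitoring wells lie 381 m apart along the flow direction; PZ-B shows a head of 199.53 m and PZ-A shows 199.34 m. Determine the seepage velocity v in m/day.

0.0810

Hydraulic gradient i = (199.53 − 199.34) / 381 = 0.19 / 381 = 0.0004987.
Darcy flux q = K · i = 48.70 × 0.0004987 = 0.02429 m/day.
Seepage velocity v = q / n_e = 0.02429 / 0.30 = 0.08095 m/day.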